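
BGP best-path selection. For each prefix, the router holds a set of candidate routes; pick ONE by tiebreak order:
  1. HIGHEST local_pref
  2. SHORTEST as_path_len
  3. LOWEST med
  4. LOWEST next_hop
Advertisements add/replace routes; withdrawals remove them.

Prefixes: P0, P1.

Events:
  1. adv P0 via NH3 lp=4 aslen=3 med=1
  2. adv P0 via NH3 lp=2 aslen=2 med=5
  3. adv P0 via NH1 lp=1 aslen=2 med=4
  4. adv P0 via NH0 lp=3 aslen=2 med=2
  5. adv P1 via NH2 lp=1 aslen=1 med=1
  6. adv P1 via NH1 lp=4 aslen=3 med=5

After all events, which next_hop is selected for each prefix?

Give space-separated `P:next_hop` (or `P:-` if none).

Answer: P0:NH0 P1:NH1

Derivation:
Op 1: best P0=NH3 P1=-
Op 2: best P0=NH3 P1=-
Op 3: best P0=NH3 P1=-
Op 4: best P0=NH0 P1=-
Op 5: best P0=NH0 P1=NH2
Op 6: best P0=NH0 P1=NH1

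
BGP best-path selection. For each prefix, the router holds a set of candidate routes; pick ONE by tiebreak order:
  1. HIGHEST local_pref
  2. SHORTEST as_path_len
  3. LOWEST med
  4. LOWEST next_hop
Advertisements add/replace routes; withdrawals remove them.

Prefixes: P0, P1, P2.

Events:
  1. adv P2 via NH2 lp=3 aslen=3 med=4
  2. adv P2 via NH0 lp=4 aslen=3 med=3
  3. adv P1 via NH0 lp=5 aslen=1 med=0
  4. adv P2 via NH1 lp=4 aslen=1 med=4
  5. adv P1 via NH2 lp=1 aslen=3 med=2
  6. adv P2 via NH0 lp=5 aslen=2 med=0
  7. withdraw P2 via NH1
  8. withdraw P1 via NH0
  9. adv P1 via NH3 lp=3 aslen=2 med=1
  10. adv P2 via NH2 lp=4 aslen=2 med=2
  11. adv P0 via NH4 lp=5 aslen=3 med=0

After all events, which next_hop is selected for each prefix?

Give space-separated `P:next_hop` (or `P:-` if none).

Op 1: best P0=- P1=- P2=NH2
Op 2: best P0=- P1=- P2=NH0
Op 3: best P0=- P1=NH0 P2=NH0
Op 4: best P0=- P1=NH0 P2=NH1
Op 5: best P0=- P1=NH0 P2=NH1
Op 6: best P0=- P1=NH0 P2=NH0
Op 7: best P0=- P1=NH0 P2=NH0
Op 8: best P0=- P1=NH2 P2=NH0
Op 9: best P0=- P1=NH3 P2=NH0
Op 10: best P0=- P1=NH3 P2=NH0
Op 11: best P0=NH4 P1=NH3 P2=NH0

Answer: P0:NH4 P1:NH3 P2:NH0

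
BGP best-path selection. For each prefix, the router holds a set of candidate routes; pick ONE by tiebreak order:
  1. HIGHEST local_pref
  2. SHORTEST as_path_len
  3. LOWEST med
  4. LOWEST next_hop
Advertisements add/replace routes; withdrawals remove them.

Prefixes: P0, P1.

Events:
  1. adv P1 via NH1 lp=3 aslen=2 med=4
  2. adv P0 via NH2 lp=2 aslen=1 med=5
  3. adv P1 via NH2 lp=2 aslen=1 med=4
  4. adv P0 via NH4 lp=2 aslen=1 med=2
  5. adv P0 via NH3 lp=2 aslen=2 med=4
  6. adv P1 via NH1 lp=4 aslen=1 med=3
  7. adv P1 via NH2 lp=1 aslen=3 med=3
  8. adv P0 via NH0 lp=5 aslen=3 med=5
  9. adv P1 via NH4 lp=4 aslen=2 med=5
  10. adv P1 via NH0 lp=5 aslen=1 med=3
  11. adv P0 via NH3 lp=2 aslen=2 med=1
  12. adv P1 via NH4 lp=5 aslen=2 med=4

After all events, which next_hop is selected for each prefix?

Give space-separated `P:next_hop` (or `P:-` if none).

Op 1: best P0=- P1=NH1
Op 2: best P0=NH2 P1=NH1
Op 3: best P0=NH2 P1=NH1
Op 4: best P0=NH4 P1=NH1
Op 5: best P0=NH4 P1=NH1
Op 6: best P0=NH4 P1=NH1
Op 7: best P0=NH4 P1=NH1
Op 8: best P0=NH0 P1=NH1
Op 9: best P0=NH0 P1=NH1
Op 10: best P0=NH0 P1=NH0
Op 11: best P0=NH0 P1=NH0
Op 12: best P0=NH0 P1=NH0

Answer: P0:NH0 P1:NH0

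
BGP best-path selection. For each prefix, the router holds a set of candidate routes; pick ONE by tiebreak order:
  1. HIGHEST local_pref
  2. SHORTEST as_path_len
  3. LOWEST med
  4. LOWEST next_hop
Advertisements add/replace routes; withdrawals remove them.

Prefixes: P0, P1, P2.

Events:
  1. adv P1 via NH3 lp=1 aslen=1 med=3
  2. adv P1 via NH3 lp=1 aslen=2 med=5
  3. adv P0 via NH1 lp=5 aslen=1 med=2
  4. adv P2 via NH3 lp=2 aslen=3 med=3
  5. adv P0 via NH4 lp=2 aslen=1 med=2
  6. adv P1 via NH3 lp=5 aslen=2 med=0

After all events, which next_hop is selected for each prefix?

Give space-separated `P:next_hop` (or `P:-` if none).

Op 1: best P0=- P1=NH3 P2=-
Op 2: best P0=- P1=NH3 P2=-
Op 3: best P0=NH1 P1=NH3 P2=-
Op 4: best P0=NH1 P1=NH3 P2=NH3
Op 5: best P0=NH1 P1=NH3 P2=NH3
Op 6: best P0=NH1 P1=NH3 P2=NH3

Answer: P0:NH1 P1:NH3 P2:NH3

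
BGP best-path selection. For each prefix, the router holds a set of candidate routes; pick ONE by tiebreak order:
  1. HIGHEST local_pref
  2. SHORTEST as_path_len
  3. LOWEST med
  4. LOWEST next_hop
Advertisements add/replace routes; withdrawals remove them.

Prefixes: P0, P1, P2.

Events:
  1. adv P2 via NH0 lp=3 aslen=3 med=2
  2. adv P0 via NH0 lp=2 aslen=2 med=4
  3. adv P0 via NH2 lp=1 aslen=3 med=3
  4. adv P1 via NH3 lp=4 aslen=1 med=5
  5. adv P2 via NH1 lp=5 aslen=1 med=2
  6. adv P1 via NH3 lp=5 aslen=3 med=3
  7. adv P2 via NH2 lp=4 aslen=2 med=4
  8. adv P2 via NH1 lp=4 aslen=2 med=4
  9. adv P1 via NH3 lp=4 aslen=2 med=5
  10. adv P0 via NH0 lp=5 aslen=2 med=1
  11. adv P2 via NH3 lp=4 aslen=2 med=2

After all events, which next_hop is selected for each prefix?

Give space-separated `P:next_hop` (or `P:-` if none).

Answer: P0:NH0 P1:NH3 P2:NH3

Derivation:
Op 1: best P0=- P1=- P2=NH0
Op 2: best P0=NH0 P1=- P2=NH0
Op 3: best P0=NH0 P1=- P2=NH0
Op 4: best P0=NH0 P1=NH3 P2=NH0
Op 5: best P0=NH0 P1=NH3 P2=NH1
Op 6: best P0=NH0 P1=NH3 P2=NH1
Op 7: best P0=NH0 P1=NH3 P2=NH1
Op 8: best P0=NH0 P1=NH3 P2=NH1
Op 9: best P0=NH0 P1=NH3 P2=NH1
Op 10: best P0=NH0 P1=NH3 P2=NH1
Op 11: best P0=NH0 P1=NH3 P2=NH3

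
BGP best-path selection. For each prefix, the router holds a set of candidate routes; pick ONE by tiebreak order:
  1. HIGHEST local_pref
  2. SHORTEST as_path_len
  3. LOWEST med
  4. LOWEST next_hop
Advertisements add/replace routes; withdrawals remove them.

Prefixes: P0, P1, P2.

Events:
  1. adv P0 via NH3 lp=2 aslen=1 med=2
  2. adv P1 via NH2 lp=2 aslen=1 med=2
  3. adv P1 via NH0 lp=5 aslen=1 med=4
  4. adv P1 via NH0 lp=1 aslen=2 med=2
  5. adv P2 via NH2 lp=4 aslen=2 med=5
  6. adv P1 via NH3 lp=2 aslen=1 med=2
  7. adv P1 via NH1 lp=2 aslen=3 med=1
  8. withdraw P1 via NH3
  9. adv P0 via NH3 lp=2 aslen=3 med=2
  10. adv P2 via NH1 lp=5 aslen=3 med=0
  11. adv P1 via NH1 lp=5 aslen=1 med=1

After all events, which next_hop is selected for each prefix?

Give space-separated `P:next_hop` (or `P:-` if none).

Answer: P0:NH3 P1:NH1 P2:NH1

Derivation:
Op 1: best P0=NH3 P1=- P2=-
Op 2: best P0=NH3 P1=NH2 P2=-
Op 3: best P0=NH3 P1=NH0 P2=-
Op 4: best P0=NH3 P1=NH2 P2=-
Op 5: best P0=NH3 P1=NH2 P2=NH2
Op 6: best P0=NH3 P1=NH2 P2=NH2
Op 7: best P0=NH3 P1=NH2 P2=NH2
Op 8: best P0=NH3 P1=NH2 P2=NH2
Op 9: best P0=NH3 P1=NH2 P2=NH2
Op 10: best P0=NH3 P1=NH2 P2=NH1
Op 11: best P0=NH3 P1=NH1 P2=NH1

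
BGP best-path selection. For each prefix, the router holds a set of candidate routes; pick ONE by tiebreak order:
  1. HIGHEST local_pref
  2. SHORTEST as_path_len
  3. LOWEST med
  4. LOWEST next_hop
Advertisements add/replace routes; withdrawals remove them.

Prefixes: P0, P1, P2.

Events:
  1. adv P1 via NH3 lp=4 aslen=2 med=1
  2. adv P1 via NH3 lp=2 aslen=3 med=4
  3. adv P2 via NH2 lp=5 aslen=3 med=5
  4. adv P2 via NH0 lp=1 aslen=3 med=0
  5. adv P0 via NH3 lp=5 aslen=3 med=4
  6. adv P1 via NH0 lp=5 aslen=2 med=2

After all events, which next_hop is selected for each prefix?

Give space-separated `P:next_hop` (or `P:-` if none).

Op 1: best P0=- P1=NH3 P2=-
Op 2: best P0=- P1=NH3 P2=-
Op 3: best P0=- P1=NH3 P2=NH2
Op 4: best P0=- P1=NH3 P2=NH2
Op 5: best P0=NH3 P1=NH3 P2=NH2
Op 6: best P0=NH3 P1=NH0 P2=NH2

Answer: P0:NH3 P1:NH0 P2:NH2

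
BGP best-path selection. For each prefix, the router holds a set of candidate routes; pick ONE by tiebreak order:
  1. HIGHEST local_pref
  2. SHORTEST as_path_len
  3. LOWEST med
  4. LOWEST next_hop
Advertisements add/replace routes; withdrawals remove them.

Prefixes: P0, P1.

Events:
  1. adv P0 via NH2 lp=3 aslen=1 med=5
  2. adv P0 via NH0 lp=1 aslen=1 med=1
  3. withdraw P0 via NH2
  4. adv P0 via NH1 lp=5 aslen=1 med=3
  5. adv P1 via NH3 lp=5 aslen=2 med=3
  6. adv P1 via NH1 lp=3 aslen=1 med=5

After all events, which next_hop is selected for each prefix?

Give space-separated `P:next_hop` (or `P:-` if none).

Op 1: best P0=NH2 P1=-
Op 2: best P0=NH2 P1=-
Op 3: best P0=NH0 P1=-
Op 4: best P0=NH1 P1=-
Op 5: best P0=NH1 P1=NH3
Op 6: best P0=NH1 P1=NH3

Answer: P0:NH1 P1:NH3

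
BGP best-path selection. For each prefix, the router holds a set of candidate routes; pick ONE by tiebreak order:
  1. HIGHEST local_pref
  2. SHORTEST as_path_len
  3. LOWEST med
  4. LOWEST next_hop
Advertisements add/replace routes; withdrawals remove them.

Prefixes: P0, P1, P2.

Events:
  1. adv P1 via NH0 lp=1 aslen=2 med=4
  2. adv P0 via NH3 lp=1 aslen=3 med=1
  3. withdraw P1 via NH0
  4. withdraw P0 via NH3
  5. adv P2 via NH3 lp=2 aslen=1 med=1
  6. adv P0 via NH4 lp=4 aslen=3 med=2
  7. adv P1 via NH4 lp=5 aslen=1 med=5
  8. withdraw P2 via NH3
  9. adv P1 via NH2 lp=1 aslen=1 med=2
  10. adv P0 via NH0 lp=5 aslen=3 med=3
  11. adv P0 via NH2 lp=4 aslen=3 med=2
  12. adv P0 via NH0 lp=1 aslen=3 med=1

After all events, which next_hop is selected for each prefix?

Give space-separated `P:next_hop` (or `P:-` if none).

Answer: P0:NH2 P1:NH4 P2:-

Derivation:
Op 1: best P0=- P1=NH0 P2=-
Op 2: best P0=NH3 P1=NH0 P2=-
Op 3: best P0=NH3 P1=- P2=-
Op 4: best P0=- P1=- P2=-
Op 5: best P0=- P1=- P2=NH3
Op 6: best P0=NH4 P1=- P2=NH3
Op 7: best P0=NH4 P1=NH4 P2=NH3
Op 8: best P0=NH4 P1=NH4 P2=-
Op 9: best P0=NH4 P1=NH4 P2=-
Op 10: best P0=NH0 P1=NH4 P2=-
Op 11: best P0=NH0 P1=NH4 P2=-
Op 12: best P0=NH2 P1=NH4 P2=-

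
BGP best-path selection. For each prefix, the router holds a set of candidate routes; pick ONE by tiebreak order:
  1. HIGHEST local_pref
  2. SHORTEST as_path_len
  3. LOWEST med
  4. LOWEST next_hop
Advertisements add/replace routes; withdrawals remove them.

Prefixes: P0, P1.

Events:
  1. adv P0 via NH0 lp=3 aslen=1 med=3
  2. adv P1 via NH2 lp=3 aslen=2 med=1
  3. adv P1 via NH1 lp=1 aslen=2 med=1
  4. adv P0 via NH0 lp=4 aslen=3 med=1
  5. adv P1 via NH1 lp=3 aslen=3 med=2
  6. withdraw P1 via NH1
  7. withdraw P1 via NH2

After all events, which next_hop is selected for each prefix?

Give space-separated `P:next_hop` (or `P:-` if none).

Op 1: best P0=NH0 P1=-
Op 2: best P0=NH0 P1=NH2
Op 3: best P0=NH0 P1=NH2
Op 4: best P0=NH0 P1=NH2
Op 5: best P0=NH0 P1=NH2
Op 6: best P0=NH0 P1=NH2
Op 7: best P0=NH0 P1=-

Answer: P0:NH0 P1:-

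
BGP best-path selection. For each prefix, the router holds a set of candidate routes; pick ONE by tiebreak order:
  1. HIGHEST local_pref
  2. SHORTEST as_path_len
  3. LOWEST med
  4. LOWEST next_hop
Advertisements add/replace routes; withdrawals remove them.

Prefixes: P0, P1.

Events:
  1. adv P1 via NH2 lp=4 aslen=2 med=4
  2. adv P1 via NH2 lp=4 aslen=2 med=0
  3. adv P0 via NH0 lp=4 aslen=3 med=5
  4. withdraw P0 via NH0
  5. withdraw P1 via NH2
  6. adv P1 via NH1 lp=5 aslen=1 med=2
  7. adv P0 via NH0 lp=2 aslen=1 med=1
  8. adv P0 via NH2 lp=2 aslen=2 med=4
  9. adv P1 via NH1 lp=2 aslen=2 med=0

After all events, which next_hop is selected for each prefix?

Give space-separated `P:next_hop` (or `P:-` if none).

Answer: P0:NH0 P1:NH1

Derivation:
Op 1: best P0=- P1=NH2
Op 2: best P0=- P1=NH2
Op 3: best P0=NH0 P1=NH2
Op 4: best P0=- P1=NH2
Op 5: best P0=- P1=-
Op 6: best P0=- P1=NH1
Op 7: best P0=NH0 P1=NH1
Op 8: best P0=NH0 P1=NH1
Op 9: best P0=NH0 P1=NH1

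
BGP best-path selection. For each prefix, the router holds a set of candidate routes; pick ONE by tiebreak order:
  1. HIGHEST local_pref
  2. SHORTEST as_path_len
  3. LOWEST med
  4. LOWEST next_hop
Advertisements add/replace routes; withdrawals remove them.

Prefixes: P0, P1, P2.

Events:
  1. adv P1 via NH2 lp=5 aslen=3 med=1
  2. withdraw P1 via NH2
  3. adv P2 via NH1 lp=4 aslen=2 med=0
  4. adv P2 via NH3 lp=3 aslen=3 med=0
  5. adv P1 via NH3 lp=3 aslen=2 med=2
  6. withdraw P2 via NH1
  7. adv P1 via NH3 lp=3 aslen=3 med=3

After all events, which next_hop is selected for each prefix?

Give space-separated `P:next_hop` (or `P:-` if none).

Op 1: best P0=- P1=NH2 P2=-
Op 2: best P0=- P1=- P2=-
Op 3: best P0=- P1=- P2=NH1
Op 4: best P0=- P1=- P2=NH1
Op 5: best P0=- P1=NH3 P2=NH1
Op 6: best P0=- P1=NH3 P2=NH3
Op 7: best P0=- P1=NH3 P2=NH3

Answer: P0:- P1:NH3 P2:NH3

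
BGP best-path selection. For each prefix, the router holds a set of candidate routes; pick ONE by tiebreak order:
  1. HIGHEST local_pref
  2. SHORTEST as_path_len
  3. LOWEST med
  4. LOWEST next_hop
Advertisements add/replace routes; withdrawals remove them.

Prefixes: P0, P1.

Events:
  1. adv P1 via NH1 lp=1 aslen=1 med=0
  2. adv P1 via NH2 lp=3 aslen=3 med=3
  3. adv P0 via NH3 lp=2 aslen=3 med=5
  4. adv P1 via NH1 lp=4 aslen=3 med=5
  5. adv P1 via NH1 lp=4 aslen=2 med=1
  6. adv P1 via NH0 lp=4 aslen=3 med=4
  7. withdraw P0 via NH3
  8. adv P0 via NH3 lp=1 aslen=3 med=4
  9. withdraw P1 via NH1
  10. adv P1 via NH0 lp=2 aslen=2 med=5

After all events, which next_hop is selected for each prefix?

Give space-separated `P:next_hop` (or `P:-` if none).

Answer: P0:NH3 P1:NH2

Derivation:
Op 1: best P0=- P1=NH1
Op 2: best P0=- P1=NH2
Op 3: best P0=NH3 P1=NH2
Op 4: best P0=NH3 P1=NH1
Op 5: best P0=NH3 P1=NH1
Op 6: best P0=NH3 P1=NH1
Op 7: best P0=- P1=NH1
Op 8: best P0=NH3 P1=NH1
Op 9: best P0=NH3 P1=NH0
Op 10: best P0=NH3 P1=NH2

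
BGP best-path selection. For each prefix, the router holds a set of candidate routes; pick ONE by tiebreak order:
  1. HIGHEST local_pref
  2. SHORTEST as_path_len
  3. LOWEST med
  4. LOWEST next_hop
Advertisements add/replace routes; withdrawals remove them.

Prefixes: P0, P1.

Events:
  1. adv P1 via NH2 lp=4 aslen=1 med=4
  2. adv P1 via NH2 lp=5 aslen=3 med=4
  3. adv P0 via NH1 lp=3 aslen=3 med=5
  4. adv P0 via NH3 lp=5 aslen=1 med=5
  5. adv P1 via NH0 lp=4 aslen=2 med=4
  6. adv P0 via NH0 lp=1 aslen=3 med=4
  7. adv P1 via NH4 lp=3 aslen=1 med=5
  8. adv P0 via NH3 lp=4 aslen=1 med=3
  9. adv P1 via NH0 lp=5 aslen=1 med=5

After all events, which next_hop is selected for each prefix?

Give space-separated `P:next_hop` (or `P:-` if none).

Op 1: best P0=- P1=NH2
Op 2: best P0=- P1=NH2
Op 3: best P0=NH1 P1=NH2
Op 4: best P0=NH3 P1=NH2
Op 5: best P0=NH3 P1=NH2
Op 6: best P0=NH3 P1=NH2
Op 7: best P0=NH3 P1=NH2
Op 8: best P0=NH3 P1=NH2
Op 9: best P0=NH3 P1=NH0

Answer: P0:NH3 P1:NH0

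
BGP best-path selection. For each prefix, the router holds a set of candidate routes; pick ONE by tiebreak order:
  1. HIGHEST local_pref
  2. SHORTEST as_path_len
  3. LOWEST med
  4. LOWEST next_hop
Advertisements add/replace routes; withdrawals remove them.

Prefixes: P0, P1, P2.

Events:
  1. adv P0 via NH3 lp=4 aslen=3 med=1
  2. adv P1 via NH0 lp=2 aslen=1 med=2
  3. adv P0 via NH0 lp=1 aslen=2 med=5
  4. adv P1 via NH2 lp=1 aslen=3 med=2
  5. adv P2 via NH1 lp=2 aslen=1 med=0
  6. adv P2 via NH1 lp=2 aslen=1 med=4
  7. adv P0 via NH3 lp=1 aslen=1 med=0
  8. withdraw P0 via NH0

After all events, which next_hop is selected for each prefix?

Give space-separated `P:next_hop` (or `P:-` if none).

Answer: P0:NH3 P1:NH0 P2:NH1

Derivation:
Op 1: best P0=NH3 P1=- P2=-
Op 2: best P0=NH3 P1=NH0 P2=-
Op 3: best P0=NH3 P1=NH0 P2=-
Op 4: best P0=NH3 P1=NH0 P2=-
Op 5: best P0=NH3 P1=NH0 P2=NH1
Op 6: best P0=NH3 P1=NH0 P2=NH1
Op 7: best P0=NH3 P1=NH0 P2=NH1
Op 8: best P0=NH3 P1=NH0 P2=NH1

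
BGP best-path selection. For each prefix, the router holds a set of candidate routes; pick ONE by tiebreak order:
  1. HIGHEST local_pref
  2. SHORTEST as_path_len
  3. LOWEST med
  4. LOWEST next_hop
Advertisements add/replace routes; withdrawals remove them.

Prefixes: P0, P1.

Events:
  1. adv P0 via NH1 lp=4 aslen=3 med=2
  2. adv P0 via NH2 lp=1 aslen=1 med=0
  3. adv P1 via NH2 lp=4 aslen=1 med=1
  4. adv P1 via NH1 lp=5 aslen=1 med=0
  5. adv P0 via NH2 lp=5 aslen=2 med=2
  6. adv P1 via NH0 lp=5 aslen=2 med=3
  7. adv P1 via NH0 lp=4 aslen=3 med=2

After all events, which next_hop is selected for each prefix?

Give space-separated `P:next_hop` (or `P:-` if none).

Answer: P0:NH2 P1:NH1

Derivation:
Op 1: best P0=NH1 P1=-
Op 2: best P0=NH1 P1=-
Op 3: best P0=NH1 P1=NH2
Op 4: best P0=NH1 P1=NH1
Op 5: best P0=NH2 P1=NH1
Op 6: best P0=NH2 P1=NH1
Op 7: best P0=NH2 P1=NH1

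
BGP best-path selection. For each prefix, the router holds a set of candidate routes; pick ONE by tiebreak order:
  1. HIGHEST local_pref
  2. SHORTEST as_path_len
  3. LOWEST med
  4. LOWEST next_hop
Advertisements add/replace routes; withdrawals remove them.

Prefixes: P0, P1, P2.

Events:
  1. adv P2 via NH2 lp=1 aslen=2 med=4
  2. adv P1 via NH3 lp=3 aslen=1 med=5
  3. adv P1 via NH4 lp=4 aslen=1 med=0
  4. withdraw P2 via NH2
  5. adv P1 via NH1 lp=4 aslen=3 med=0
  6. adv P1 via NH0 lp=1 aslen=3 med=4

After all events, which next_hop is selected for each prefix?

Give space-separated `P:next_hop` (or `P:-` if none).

Answer: P0:- P1:NH4 P2:-

Derivation:
Op 1: best P0=- P1=- P2=NH2
Op 2: best P0=- P1=NH3 P2=NH2
Op 3: best P0=- P1=NH4 P2=NH2
Op 4: best P0=- P1=NH4 P2=-
Op 5: best P0=- P1=NH4 P2=-
Op 6: best P0=- P1=NH4 P2=-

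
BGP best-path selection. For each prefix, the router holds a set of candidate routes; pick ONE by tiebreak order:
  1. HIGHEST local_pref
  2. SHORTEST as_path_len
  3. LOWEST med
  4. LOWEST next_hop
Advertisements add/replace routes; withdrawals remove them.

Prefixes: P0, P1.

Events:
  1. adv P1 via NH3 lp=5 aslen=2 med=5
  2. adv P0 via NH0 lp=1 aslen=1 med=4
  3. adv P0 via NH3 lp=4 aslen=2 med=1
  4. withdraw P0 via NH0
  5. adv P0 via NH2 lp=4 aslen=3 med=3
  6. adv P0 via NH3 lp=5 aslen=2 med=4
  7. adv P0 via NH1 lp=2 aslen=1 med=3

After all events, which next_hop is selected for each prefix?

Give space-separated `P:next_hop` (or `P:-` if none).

Op 1: best P0=- P1=NH3
Op 2: best P0=NH0 P1=NH3
Op 3: best P0=NH3 P1=NH3
Op 4: best P0=NH3 P1=NH3
Op 5: best P0=NH3 P1=NH3
Op 6: best P0=NH3 P1=NH3
Op 7: best P0=NH3 P1=NH3

Answer: P0:NH3 P1:NH3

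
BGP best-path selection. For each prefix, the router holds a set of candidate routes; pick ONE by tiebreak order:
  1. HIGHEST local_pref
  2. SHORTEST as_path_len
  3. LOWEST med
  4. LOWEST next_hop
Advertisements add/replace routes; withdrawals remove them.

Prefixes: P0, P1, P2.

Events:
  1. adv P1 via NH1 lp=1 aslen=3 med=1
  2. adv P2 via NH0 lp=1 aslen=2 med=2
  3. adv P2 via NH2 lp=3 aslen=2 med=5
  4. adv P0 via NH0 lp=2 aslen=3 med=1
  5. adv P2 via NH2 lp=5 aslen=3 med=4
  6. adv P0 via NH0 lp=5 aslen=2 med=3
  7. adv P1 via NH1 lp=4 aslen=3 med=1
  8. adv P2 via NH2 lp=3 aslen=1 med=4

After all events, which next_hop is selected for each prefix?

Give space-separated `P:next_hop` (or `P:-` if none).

Op 1: best P0=- P1=NH1 P2=-
Op 2: best P0=- P1=NH1 P2=NH0
Op 3: best P0=- P1=NH1 P2=NH2
Op 4: best P0=NH0 P1=NH1 P2=NH2
Op 5: best P0=NH0 P1=NH1 P2=NH2
Op 6: best P0=NH0 P1=NH1 P2=NH2
Op 7: best P0=NH0 P1=NH1 P2=NH2
Op 8: best P0=NH0 P1=NH1 P2=NH2

Answer: P0:NH0 P1:NH1 P2:NH2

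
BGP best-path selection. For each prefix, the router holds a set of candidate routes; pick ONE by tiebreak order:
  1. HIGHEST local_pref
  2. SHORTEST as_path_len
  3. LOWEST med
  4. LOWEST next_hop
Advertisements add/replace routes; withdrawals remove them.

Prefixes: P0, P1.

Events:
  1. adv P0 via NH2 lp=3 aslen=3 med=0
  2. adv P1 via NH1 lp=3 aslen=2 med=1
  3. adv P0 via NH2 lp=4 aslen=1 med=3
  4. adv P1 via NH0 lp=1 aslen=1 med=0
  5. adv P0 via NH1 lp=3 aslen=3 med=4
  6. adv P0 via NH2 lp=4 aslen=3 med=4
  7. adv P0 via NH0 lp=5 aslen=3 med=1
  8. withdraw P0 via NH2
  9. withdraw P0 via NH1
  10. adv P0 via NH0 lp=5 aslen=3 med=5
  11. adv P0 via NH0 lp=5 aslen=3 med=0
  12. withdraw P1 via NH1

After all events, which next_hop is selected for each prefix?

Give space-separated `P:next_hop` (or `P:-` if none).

Op 1: best P0=NH2 P1=-
Op 2: best P0=NH2 P1=NH1
Op 3: best P0=NH2 P1=NH1
Op 4: best P0=NH2 P1=NH1
Op 5: best P0=NH2 P1=NH1
Op 6: best P0=NH2 P1=NH1
Op 7: best P0=NH0 P1=NH1
Op 8: best P0=NH0 P1=NH1
Op 9: best P0=NH0 P1=NH1
Op 10: best P0=NH0 P1=NH1
Op 11: best P0=NH0 P1=NH1
Op 12: best P0=NH0 P1=NH0

Answer: P0:NH0 P1:NH0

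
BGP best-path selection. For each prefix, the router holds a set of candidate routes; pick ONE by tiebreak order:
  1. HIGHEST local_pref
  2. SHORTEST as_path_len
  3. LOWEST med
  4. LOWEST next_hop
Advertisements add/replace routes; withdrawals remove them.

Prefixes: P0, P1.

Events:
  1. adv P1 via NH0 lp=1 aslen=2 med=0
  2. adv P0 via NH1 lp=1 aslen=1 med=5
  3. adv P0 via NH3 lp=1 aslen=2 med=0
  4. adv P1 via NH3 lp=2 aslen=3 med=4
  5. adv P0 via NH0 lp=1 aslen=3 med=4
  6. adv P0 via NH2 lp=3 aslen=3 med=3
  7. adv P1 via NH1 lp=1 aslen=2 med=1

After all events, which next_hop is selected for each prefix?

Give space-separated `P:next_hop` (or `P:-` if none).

Op 1: best P0=- P1=NH0
Op 2: best P0=NH1 P1=NH0
Op 3: best P0=NH1 P1=NH0
Op 4: best P0=NH1 P1=NH3
Op 5: best P0=NH1 P1=NH3
Op 6: best P0=NH2 P1=NH3
Op 7: best P0=NH2 P1=NH3

Answer: P0:NH2 P1:NH3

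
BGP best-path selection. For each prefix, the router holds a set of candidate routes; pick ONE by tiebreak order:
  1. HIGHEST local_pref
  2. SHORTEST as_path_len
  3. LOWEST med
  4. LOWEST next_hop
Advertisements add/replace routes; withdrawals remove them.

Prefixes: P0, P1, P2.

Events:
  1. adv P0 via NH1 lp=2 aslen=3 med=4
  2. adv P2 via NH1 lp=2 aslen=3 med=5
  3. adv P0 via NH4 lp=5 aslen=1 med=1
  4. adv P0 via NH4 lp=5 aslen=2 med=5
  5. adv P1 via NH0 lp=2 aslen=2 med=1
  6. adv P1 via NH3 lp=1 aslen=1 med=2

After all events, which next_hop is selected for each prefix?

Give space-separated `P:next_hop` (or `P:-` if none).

Answer: P0:NH4 P1:NH0 P2:NH1

Derivation:
Op 1: best P0=NH1 P1=- P2=-
Op 2: best P0=NH1 P1=- P2=NH1
Op 3: best P0=NH4 P1=- P2=NH1
Op 4: best P0=NH4 P1=- P2=NH1
Op 5: best P0=NH4 P1=NH0 P2=NH1
Op 6: best P0=NH4 P1=NH0 P2=NH1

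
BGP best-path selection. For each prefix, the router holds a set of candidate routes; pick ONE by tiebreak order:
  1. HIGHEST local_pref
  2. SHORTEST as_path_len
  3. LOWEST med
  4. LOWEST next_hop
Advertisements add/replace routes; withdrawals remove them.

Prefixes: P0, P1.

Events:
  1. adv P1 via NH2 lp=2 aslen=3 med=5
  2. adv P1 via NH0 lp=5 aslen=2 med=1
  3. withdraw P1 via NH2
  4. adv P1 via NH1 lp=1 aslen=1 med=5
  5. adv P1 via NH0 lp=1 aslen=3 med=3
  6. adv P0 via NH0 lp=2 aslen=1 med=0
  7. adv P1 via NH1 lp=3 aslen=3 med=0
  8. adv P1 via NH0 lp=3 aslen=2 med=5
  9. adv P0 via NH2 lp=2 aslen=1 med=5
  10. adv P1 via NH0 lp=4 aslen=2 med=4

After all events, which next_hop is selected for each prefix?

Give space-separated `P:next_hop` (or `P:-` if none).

Answer: P0:NH0 P1:NH0

Derivation:
Op 1: best P0=- P1=NH2
Op 2: best P0=- P1=NH0
Op 3: best P0=- P1=NH0
Op 4: best P0=- P1=NH0
Op 5: best P0=- P1=NH1
Op 6: best P0=NH0 P1=NH1
Op 7: best P0=NH0 P1=NH1
Op 8: best P0=NH0 P1=NH0
Op 9: best P0=NH0 P1=NH0
Op 10: best P0=NH0 P1=NH0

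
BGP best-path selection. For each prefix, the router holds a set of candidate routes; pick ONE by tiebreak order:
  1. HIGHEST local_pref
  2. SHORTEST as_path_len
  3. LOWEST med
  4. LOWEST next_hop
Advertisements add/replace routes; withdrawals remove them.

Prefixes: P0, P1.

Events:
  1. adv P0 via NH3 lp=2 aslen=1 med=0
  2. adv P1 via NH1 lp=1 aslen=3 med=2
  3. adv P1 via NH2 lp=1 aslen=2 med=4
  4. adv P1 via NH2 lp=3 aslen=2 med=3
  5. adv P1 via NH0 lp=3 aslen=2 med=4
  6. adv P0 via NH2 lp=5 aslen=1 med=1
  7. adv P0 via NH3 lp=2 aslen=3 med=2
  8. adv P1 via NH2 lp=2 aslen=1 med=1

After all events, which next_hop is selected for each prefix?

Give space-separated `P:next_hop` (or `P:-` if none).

Answer: P0:NH2 P1:NH0

Derivation:
Op 1: best P0=NH3 P1=-
Op 2: best P0=NH3 P1=NH1
Op 3: best P0=NH3 P1=NH2
Op 4: best P0=NH3 P1=NH2
Op 5: best P0=NH3 P1=NH2
Op 6: best P0=NH2 P1=NH2
Op 7: best P0=NH2 P1=NH2
Op 8: best P0=NH2 P1=NH0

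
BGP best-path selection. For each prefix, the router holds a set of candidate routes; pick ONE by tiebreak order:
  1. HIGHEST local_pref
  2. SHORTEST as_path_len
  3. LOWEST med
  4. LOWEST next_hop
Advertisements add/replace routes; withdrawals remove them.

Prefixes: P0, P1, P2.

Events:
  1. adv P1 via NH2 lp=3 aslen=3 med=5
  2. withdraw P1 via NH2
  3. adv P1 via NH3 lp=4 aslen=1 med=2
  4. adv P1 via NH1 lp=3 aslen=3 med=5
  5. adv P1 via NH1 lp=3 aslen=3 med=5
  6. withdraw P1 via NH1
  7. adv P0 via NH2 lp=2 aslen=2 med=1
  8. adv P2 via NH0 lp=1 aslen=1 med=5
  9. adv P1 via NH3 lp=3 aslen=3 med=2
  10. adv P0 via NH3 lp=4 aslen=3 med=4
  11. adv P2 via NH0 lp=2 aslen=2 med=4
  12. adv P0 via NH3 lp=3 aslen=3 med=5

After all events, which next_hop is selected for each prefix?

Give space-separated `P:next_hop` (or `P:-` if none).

Answer: P0:NH3 P1:NH3 P2:NH0

Derivation:
Op 1: best P0=- P1=NH2 P2=-
Op 2: best P0=- P1=- P2=-
Op 3: best P0=- P1=NH3 P2=-
Op 4: best P0=- P1=NH3 P2=-
Op 5: best P0=- P1=NH3 P2=-
Op 6: best P0=- P1=NH3 P2=-
Op 7: best P0=NH2 P1=NH3 P2=-
Op 8: best P0=NH2 P1=NH3 P2=NH0
Op 9: best P0=NH2 P1=NH3 P2=NH0
Op 10: best P0=NH3 P1=NH3 P2=NH0
Op 11: best P0=NH3 P1=NH3 P2=NH0
Op 12: best P0=NH3 P1=NH3 P2=NH0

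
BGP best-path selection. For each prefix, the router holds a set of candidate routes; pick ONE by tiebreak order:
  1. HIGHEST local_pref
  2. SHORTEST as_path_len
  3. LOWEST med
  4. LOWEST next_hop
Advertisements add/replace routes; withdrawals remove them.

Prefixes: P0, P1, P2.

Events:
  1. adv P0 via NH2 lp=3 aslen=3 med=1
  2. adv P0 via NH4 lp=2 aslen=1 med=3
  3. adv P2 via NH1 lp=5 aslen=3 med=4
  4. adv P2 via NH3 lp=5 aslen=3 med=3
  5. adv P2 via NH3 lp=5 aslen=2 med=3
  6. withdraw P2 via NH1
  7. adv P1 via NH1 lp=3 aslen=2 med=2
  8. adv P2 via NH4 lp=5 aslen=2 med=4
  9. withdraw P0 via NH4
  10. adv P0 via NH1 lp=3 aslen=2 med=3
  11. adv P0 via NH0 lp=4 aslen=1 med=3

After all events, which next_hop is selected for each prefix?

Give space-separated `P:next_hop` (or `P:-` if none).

Op 1: best P0=NH2 P1=- P2=-
Op 2: best P0=NH2 P1=- P2=-
Op 3: best P0=NH2 P1=- P2=NH1
Op 4: best P0=NH2 P1=- P2=NH3
Op 5: best P0=NH2 P1=- P2=NH3
Op 6: best P0=NH2 P1=- P2=NH3
Op 7: best P0=NH2 P1=NH1 P2=NH3
Op 8: best P0=NH2 P1=NH1 P2=NH3
Op 9: best P0=NH2 P1=NH1 P2=NH3
Op 10: best P0=NH1 P1=NH1 P2=NH3
Op 11: best P0=NH0 P1=NH1 P2=NH3

Answer: P0:NH0 P1:NH1 P2:NH3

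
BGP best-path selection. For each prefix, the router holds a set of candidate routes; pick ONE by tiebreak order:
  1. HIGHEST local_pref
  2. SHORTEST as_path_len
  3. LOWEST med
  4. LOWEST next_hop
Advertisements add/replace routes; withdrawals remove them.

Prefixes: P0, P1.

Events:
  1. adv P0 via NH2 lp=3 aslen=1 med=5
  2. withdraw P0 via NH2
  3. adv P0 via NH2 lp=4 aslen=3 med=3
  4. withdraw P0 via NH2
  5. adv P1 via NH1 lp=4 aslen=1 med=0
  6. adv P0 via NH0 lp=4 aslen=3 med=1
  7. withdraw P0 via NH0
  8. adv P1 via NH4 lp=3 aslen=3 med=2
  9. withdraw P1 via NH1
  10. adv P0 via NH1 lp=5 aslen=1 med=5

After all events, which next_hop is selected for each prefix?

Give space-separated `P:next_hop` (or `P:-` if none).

Answer: P0:NH1 P1:NH4

Derivation:
Op 1: best P0=NH2 P1=-
Op 2: best P0=- P1=-
Op 3: best P0=NH2 P1=-
Op 4: best P0=- P1=-
Op 5: best P0=- P1=NH1
Op 6: best P0=NH0 P1=NH1
Op 7: best P0=- P1=NH1
Op 8: best P0=- P1=NH1
Op 9: best P0=- P1=NH4
Op 10: best P0=NH1 P1=NH4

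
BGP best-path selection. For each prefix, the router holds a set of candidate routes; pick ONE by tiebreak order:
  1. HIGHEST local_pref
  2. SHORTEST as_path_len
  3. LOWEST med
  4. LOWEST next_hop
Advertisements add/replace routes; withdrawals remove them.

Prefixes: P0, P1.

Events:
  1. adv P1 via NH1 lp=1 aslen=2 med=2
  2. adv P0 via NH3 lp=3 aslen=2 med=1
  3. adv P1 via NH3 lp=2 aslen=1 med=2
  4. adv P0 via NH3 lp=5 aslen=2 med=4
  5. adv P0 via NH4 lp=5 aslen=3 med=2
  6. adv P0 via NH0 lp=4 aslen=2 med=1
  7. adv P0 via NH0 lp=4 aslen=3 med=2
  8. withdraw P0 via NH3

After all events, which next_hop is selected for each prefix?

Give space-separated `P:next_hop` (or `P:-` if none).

Op 1: best P0=- P1=NH1
Op 2: best P0=NH3 P1=NH1
Op 3: best P0=NH3 P1=NH3
Op 4: best P0=NH3 P1=NH3
Op 5: best P0=NH3 P1=NH3
Op 6: best P0=NH3 P1=NH3
Op 7: best P0=NH3 P1=NH3
Op 8: best P0=NH4 P1=NH3

Answer: P0:NH4 P1:NH3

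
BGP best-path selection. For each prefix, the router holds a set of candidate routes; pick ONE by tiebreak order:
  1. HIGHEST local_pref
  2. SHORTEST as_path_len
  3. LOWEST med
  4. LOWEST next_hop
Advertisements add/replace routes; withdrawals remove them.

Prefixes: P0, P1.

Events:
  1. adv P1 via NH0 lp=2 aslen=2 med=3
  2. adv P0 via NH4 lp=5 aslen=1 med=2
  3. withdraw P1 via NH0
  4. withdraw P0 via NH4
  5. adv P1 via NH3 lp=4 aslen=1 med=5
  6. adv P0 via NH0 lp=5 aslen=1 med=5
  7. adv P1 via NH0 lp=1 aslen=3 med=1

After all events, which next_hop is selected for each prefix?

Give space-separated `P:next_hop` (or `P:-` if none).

Answer: P0:NH0 P1:NH3

Derivation:
Op 1: best P0=- P1=NH0
Op 2: best P0=NH4 P1=NH0
Op 3: best P0=NH4 P1=-
Op 4: best P0=- P1=-
Op 5: best P0=- P1=NH3
Op 6: best P0=NH0 P1=NH3
Op 7: best P0=NH0 P1=NH3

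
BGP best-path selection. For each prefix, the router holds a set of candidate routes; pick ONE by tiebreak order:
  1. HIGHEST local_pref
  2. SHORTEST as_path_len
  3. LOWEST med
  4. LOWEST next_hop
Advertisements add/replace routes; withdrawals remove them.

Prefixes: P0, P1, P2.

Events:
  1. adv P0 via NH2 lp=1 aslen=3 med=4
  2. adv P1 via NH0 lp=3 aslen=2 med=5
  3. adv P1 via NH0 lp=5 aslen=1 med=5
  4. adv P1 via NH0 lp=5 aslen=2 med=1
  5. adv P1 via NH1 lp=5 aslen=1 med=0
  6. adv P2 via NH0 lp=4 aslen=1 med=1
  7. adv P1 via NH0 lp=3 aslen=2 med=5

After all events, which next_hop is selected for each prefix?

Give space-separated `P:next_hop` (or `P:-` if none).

Answer: P0:NH2 P1:NH1 P2:NH0

Derivation:
Op 1: best P0=NH2 P1=- P2=-
Op 2: best P0=NH2 P1=NH0 P2=-
Op 3: best P0=NH2 P1=NH0 P2=-
Op 4: best P0=NH2 P1=NH0 P2=-
Op 5: best P0=NH2 P1=NH1 P2=-
Op 6: best P0=NH2 P1=NH1 P2=NH0
Op 7: best P0=NH2 P1=NH1 P2=NH0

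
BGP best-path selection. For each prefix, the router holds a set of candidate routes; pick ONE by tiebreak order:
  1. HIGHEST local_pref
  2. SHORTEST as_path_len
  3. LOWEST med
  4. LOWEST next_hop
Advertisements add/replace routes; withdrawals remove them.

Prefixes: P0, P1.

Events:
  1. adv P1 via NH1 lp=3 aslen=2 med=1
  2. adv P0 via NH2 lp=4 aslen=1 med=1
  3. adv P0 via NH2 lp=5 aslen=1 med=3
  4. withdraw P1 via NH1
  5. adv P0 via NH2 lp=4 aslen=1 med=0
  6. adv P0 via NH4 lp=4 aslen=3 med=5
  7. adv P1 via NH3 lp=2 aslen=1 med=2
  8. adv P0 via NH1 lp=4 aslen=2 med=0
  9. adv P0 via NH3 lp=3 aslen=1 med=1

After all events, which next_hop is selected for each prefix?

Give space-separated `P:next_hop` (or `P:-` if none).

Answer: P0:NH2 P1:NH3

Derivation:
Op 1: best P0=- P1=NH1
Op 2: best P0=NH2 P1=NH1
Op 3: best P0=NH2 P1=NH1
Op 4: best P0=NH2 P1=-
Op 5: best P0=NH2 P1=-
Op 6: best P0=NH2 P1=-
Op 7: best P0=NH2 P1=NH3
Op 8: best P0=NH2 P1=NH3
Op 9: best P0=NH2 P1=NH3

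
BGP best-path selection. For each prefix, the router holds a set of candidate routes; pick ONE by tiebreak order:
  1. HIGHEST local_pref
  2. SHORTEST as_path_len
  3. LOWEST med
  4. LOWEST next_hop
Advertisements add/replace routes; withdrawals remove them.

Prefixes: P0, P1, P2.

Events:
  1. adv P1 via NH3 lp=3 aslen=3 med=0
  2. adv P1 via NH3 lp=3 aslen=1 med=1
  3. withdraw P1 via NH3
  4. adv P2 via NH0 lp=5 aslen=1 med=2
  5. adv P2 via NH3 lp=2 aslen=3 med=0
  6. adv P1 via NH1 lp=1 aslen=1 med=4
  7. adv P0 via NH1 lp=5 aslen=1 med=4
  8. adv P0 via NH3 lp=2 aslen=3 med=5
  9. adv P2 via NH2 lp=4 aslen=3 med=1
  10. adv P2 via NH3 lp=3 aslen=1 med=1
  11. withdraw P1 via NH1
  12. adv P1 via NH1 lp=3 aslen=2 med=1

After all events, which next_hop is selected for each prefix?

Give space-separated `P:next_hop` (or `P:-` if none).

Answer: P0:NH1 P1:NH1 P2:NH0

Derivation:
Op 1: best P0=- P1=NH3 P2=-
Op 2: best P0=- P1=NH3 P2=-
Op 3: best P0=- P1=- P2=-
Op 4: best P0=- P1=- P2=NH0
Op 5: best P0=- P1=- P2=NH0
Op 6: best P0=- P1=NH1 P2=NH0
Op 7: best P0=NH1 P1=NH1 P2=NH0
Op 8: best P0=NH1 P1=NH1 P2=NH0
Op 9: best P0=NH1 P1=NH1 P2=NH0
Op 10: best P0=NH1 P1=NH1 P2=NH0
Op 11: best P0=NH1 P1=- P2=NH0
Op 12: best P0=NH1 P1=NH1 P2=NH0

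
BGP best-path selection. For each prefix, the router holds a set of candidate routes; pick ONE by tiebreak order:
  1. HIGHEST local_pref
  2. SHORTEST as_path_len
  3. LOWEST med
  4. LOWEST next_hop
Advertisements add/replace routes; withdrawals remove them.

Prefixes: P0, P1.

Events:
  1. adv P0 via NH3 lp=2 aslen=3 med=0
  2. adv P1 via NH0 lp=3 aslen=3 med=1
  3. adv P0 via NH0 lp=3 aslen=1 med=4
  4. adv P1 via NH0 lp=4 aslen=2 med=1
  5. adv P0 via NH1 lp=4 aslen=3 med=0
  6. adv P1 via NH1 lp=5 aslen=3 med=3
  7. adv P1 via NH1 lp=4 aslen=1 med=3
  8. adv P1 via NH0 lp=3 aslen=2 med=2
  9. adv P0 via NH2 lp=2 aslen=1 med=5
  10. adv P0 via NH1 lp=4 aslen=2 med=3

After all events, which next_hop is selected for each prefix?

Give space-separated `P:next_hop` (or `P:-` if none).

Answer: P0:NH1 P1:NH1

Derivation:
Op 1: best P0=NH3 P1=-
Op 2: best P0=NH3 P1=NH0
Op 3: best P0=NH0 P1=NH0
Op 4: best P0=NH0 P1=NH0
Op 5: best P0=NH1 P1=NH0
Op 6: best P0=NH1 P1=NH1
Op 7: best P0=NH1 P1=NH1
Op 8: best P0=NH1 P1=NH1
Op 9: best P0=NH1 P1=NH1
Op 10: best P0=NH1 P1=NH1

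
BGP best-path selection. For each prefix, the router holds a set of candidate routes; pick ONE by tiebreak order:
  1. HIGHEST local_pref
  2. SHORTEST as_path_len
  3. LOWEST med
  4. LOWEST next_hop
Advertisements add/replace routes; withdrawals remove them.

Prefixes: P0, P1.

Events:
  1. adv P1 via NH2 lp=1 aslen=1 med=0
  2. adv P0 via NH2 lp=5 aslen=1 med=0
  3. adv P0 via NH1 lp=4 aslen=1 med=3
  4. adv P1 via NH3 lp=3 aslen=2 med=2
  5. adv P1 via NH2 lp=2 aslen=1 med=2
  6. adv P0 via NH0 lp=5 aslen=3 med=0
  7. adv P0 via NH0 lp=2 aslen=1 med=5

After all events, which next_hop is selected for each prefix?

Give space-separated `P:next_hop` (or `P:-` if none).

Op 1: best P0=- P1=NH2
Op 2: best P0=NH2 P1=NH2
Op 3: best P0=NH2 P1=NH2
Op 4: best P0=NH2 P1=NH3
Op 5: best P0=NH2 P1=NH3
Op 6: best P0=NH2 P1=NH3
Op 7: best P0=NH2 P1=NH3

Answer: P0:NH2 P1:NH3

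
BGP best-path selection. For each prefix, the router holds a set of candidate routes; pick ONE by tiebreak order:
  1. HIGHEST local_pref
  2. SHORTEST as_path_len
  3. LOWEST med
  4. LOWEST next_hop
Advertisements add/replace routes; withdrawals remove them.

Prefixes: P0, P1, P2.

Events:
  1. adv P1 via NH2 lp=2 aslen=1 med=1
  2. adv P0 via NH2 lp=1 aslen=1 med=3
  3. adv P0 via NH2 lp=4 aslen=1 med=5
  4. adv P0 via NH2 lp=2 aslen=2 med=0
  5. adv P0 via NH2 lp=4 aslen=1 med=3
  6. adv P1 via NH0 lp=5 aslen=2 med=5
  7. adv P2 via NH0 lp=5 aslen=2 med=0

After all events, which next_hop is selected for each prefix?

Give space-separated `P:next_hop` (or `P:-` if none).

Answer: P0:NH2 P1:NH0 P2:NH0

Derivation:
Op 1: best P0=- P1=NH2 P2=-
Op 2: best P0=NH2 P1=NH2 P2=-
Op 3: best P0=NH2 P1=NH2 P2=-
Op 4: best P0=NH2 P1=NH2 P2=-
Op 5: best P0=NH2 P1=NH2 P2=-
Op 6: best P0=NH2 P1=NH0 P2=-
Op 7: best P0=NH2 P1=NH0 P2=NH0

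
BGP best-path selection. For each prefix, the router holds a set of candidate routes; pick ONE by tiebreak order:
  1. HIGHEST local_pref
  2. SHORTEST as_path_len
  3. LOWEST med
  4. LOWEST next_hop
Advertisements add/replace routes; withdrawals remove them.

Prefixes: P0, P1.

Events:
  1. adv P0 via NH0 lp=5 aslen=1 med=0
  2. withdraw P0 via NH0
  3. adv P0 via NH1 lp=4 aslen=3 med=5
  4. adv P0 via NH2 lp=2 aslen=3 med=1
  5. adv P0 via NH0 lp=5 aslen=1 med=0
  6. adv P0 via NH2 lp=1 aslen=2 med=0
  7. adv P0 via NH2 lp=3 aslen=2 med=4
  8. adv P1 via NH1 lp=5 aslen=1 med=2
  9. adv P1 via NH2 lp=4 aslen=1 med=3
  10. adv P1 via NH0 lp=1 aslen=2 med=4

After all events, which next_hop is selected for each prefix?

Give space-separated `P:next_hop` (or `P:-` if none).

Answer: P0:NH0 P1:NH1

Derivation:
Op 1: best P0=NH0 P1=-
Op 2: best P0=- P1=-
Op 3: best P0=NH1 P1=-
Op 4: best P0=NH1 P1=-
Op 5: best P0=NH0 P1=-
Op 6: best P0=NH0 P1=-
Op 7: best P0=NH0 P1=-
Op 8: best P0=NH0 P1=NH1
Op 9: best P0=NH0 P1=NH1
Op 10: best P0=NH0 P1=NH1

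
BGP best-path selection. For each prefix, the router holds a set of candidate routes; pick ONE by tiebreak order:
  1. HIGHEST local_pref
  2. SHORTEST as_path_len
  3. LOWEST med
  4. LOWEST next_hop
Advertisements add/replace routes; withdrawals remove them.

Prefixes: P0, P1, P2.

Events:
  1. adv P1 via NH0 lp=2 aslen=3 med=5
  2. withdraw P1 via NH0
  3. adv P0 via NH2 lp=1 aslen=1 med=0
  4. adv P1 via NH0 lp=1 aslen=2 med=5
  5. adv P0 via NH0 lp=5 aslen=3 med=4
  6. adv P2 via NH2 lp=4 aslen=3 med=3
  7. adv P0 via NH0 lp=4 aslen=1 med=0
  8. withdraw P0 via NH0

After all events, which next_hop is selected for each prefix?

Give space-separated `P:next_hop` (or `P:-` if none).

Op 1: best P0=- P1=NH0 P2=-
Op 2: best P0=- P1=- P2=-
Op 3: best P0=NH2 P1=- P2=-
Op 4: best P0=NH2 P1=NH0 P2=-
Op 5: best P0=NH0 P1=NH0 P2=-
Op 6: best P0=NH0 P1=NH0 P2=NH2
Op 7: best P0=NH0 P1=NH0 P2=NH2
Op 8: best P0=NH2 P1=NH0 P2=NH2

Answer: P0:NH2 P1:NH0 P2:NH2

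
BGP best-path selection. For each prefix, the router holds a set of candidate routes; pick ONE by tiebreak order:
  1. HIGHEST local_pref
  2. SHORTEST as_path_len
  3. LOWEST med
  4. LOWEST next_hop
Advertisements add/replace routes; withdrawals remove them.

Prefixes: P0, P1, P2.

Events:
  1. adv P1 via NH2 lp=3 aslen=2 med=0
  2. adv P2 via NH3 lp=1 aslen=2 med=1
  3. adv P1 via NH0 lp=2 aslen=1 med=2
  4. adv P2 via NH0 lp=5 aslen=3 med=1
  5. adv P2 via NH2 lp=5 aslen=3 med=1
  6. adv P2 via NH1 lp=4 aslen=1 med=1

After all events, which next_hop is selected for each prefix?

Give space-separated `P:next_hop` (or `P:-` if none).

Op 1: best P0=- P1=NH2 P2=-
Op 2: best P0=- P1=NH2 P2=NH3
Op 3: best P0=- P1=NH2 P2=NH3
Op 4: best P0=- P1=NH2 P2=NH0
Op 5: best P0=- P1=NH2 P2=NH0
Op 6: best P0=- P1=NH2 P2=NH0

Answer: P0:- P1:NH2 P2:NH0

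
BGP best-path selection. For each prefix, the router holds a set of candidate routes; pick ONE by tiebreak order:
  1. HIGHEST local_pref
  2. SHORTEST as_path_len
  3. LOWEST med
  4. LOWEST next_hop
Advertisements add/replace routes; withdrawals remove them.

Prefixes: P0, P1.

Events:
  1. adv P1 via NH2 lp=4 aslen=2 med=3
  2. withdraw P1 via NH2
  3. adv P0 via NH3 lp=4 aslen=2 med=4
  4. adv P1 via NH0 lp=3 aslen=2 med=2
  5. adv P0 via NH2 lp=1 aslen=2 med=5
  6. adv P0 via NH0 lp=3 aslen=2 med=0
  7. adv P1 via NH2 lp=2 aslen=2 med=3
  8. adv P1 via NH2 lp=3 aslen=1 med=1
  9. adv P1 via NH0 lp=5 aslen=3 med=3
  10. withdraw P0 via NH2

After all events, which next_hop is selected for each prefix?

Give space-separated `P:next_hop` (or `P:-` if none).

Op 1: best P0=- P1=NH2
Op 2: best P0=- P1=-
Op 3: best P0=NH3 P1=-
Op 4: best P0=NH3 P1=NH0
Op 5: best P0=NH3 P1=NH0
Op 6: best P0=NH3 P1=NH0
Op 7: best P0=NH3 P1=NH0
Op 8: best P0=NH3 P1=NH2
Op 9: best P0=NH3 P1=NH0
Op 10: best P0=NH3 P1=NH0

Answer: P0:NH3 P1:NH0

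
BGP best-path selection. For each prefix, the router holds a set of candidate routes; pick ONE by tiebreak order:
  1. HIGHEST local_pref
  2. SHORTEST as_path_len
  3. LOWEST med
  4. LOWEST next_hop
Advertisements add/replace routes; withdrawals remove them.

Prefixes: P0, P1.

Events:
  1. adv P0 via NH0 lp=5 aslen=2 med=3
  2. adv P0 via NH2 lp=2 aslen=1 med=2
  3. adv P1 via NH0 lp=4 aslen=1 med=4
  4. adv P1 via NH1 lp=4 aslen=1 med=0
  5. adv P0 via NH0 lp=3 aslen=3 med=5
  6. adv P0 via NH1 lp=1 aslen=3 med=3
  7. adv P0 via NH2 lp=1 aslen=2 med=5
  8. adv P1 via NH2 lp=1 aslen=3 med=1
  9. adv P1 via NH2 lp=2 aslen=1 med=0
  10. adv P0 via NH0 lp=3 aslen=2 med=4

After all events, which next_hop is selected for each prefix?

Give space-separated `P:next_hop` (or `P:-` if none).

Op 1: best P0=NH0 P1=-
Op 2: best P0=NH0 P1=-
Op 3: best P0=NH0 P1=NH0
Op 4: best P0=NH0 P1=NH1
Op 5: best P0=NH0 P1=NH1
Op 6: best P0=NH0 P1=NH1
Op 7: best P0=NH0 P1=NH1
Op 8: best P0=NH0 P1=NH1
Op 9: best P0=NH0 P1=NH1
Op 10: best P0=NH0 P1=NH1

Answer: P0:NH0 P1:NH1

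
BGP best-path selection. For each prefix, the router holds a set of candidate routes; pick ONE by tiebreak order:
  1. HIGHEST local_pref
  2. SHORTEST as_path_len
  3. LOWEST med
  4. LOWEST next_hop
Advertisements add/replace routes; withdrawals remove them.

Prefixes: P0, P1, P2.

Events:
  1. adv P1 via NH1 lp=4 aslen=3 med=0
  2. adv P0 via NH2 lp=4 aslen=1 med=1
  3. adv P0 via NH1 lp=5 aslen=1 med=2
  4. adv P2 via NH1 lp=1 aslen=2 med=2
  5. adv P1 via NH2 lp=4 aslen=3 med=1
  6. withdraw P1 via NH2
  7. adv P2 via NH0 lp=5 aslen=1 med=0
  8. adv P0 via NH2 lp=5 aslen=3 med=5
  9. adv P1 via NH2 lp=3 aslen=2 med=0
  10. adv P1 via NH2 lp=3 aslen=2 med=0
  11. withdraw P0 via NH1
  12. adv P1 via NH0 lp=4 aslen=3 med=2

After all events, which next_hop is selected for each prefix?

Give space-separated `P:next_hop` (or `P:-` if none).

Answer: P0:NH2 P1:NH1 P2:NH0

Derivation:
Op 1: best P0=- P1=NH1 P2=-
Op 2: best P0=NH2 P1=NH1 P2=-
Op 3: best P0=NH1 P1=NH1 P2=-
Op 4: best P0=NH1 P1=NH1 P2=NH1
Op 5: best P0=NH1 P1=NH1 P2=NH1
Op 6: best P0=NH1 P1=NH1 P2=NH1
Op 7: best P0=NH1 P1=NH1 P2=NH0
Op 8: best P0=NH1 P1=NH1 P2=NH0
Op 9: best P0=NH1 P1=NH1 P2=NH0
Op 10: best P0=NH1 P1=NH1 P2=NH0
Op 11: best P0=NH2 P1=NH1 P2=NH0
Op 12: best P0=NH2 P1=NH1 P2=NH0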